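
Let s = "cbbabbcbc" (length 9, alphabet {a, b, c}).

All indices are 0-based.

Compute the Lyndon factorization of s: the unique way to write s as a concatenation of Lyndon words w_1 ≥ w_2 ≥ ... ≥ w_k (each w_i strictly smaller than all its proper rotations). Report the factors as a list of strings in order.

["c", "b", "b", "abbcbc"]

emit factor 1: 'c' (i=0, period=1)
emit factor 2: 'b' (i=1, period=1)
emit factor 3: 'b' (i=2, period=1)
emit factor 4: 'abbcbc' (i=3, period=6)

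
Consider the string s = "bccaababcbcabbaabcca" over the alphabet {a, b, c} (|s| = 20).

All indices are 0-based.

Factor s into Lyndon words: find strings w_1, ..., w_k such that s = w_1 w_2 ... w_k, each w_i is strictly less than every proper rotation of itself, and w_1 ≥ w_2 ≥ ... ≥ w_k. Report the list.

["bcc", "aababcbcabbaabcc", "a"]

emit factor 1: 'bcc' (i=0, period=3)
emit factor 2: 'aababcbcabbaabcc' (i=3, period=16)
emit factor 3: 'a' (i=19, period=1)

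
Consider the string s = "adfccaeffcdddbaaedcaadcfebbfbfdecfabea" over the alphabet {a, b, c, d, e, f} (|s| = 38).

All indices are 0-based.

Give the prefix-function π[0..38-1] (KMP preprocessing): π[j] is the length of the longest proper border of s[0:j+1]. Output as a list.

π[0] = 0
j=1 s[j]='d': π[1]=0 (border '')
j=2 s[j]='f': π[2]=0 (border '')
j=3 s[j]='c': π[3]=0 (border '')
j=4 s[j]='c': π[4]=0 (border '')
j=5 s[j]='a': π[5]=1 (border 'a')
j=6 s[j]='e': k: 1→0; π[6]=0 (border '')
j=7 s[j]='f': π[7]=0 (border '')
j=8 s[j]='f': π[8]=0 (border '')
j=9 s[j]='c': π[9]=0 (border '')
j=10 s[j]='d': π[10]=0 (border '')
j=11 s[j]='d': π[11]=0 (border '')
j=12 s[j]='d': π[12]=0 (border '')
j=13 s[j]='b': π[13]=0 (border '')
j=14 s[j]='a': π[14]=1 (border 'a')
j=15 s[j]='a': k: 1→0; π[15]=1 (border 'a')
j=16 s[j]='e': k: 1→0; π[16]=0 (border '')
j=17 s[j]='d': π[17]=0 (border '')
j=18 s[j]='c': π[18]=0 (border '')
j=19 s[j]='a': π[19]=1 (border 'a')
j=20 s[j]='a': k: 1→0; π[20]=1 (border 'a')
j=21 s[j]='d': π[21]=2 (border 'ad')
j=22 s[j]='c': k: 2→0; π[22]=0 (border '')
j=23 s[j]='f': π[23]=0 (border '')
j=24 s[j]='e': π[24]=0 (border '')
j=25 s[j]='b': π[25]=0 (border '')
j=26 s[j]='b': π[26]=0 (border '')
j=27 s[j]='f': π[27]=0 (border '')
j=28 s[j]='b': π[28]=0 (border '')
j=29 s[j]='f': π[29]=0 (border '')
j=30 s[j]='d': π[30]=0 (border '')
j=31 s[j]='e': π[31]=0 (border '')
j=32 s[j]='c': π[32]=0 (border '')
j=33 s[j]='f': π[33]=0 (border '')
j=34 s[j]='a': π[34]=1 (border 'a')
j=35 s[j]='b': k: 1→0; π[35]=0 (border '')
j=36 s[j]='e': π[36]=0 (border '')
j=37 s[j]='a': π[37]=1 (border 'a')

[0, 0, 0, 0, 0, 1, 0, 0, 0, 0, 0, 0, 0, 0, 1, 1, 0, 0, 0, 1, 1, 2, 0, 0, 0, 0, 0, 0, 0, 0, 0, 0, 0, 0, 1, 0, 0, 1]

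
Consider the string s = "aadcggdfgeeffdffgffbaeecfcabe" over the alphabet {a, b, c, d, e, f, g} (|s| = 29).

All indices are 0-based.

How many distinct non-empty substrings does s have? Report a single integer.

rank→(start, suffix):
  0 → (0, 'aadcggdfgeeffdffgffbaeecfcabe')
  1 → (26, 'abe')
  2 → (1, 'adcggdfgeeffdffgffbaeecfcabe')
  3 → (20, 'aeecfcabe')
  4 → (19, 'baeecfcabe')
  5 → (27, 'be')
  6 → (25, 'cabe')
  7 → (23, 'cfcabe')
  8 → (3, 'cggdfgeeffdffgffbaeecfcabe')
  9 → (2, 'dcggdfgeeffdffgffbaeecfcabe')
  10 → (13, 'dffgffbaeecfcabe')
  11 → (6, 'dfgeeffdffgffbaeecfcabe')
  12 → (28, 'e')
  13 → (22, 'ecfcabe')
  14 → (21, 'eecfcabe')
  15 → (9, 'eeffdffgffbaeecfcabe')
  16 → (10, 'effdffgffbaeecfcabe')
  17 → (18, 'fbaeecfcabe')
  18 → (24, 'fcabe')
  19 → (12, 'fdffgffbaeecfcabe')
  20 → (17, 'ffbaeecfcabe')
  21 → (11, 'ffdffgffbaeecfcabe')
  22 → (14, 'ffgffbaeecfcabe')
  23 → (7, 'fgeeffdffgffbaeecfcabe')
  24 → (15, 'fgffbaeecfcabe')
  25 → (5, 'gdfgeeffdffgffbaeecfcabe')
  26 → (8, 'geeffdffgffbaeecfcabe')
  27 → (16, 'gffbaeecfcabe')
  28 → (4, 'ggdfgeeffdffgffbaeecfcabe')

SA = [0, 26, 1, 20, 19, 27, 25, 23, 3, 2, 13, 6, 28, 22, 21, 9, 10, 18, 24, 12, 17, 11, 14, 7, 15, 5, 8, 16, 4]
i: (SA[i-1],SA[i]) lcp shared
  1: (0,26) 1 'a'
  2: (26,1) 1 'a'
  3: (1,20) 1 'a'
  4: (20,19) 0 ''
  5: (19,27) 1 'b'
  6: (27,25) 0 ''
  7: (25,23) 1 'c'
  8: (23,3) 1 'c'
  9: (3,2) 0 ''
  10: (2,13) 1 'd'
  11: (13,6) 2 'df'
  12: (6,28) 0 ''
  13: (28,22) 1 'e'
  14: (22,21) 1 'e'
  15: (21,9) 2 'ee'
  16: (9,10) 1 'e'
  17: (10,18) 0 ''
  18: (18,24) 1 'f'
  19: (24,12) 1 'f'
  20: (12,17) 1 'f'
  21: (17,11) 2 'ff'
  22: (11,14) 2 'ff'
  23: (14,7) 1 'f'
  24: (7,15) 2 'fg'
  25: (15,5) 0 ''
  26: (5,8) 1 'g'
  27: (8,16) 1 'g'
  28: (16,4) 1 'g'

n(n+1)/2 = 29·30/2 = 435
Σ LCP = 0 + 1 + 1 + 1 + 0 + 1 + 0 + 1 + 1 + 0 + 1 + 2 + 0 + 1 + 1 + 2 + 1 + 0 + 1 + 1 + 1 + 2 + 2 + 1 + 2 + 0 + 1 + 1 + 1 = 27
distinct = 435 − 27 = 408

408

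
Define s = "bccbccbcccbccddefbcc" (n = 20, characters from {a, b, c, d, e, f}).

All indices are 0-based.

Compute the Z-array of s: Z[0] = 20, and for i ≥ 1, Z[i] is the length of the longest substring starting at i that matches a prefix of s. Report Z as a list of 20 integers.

[20, 0, 0, 6, 0, 0, 3, 0, 0, 0, 3, 0, 0, 0, 0, 0, 0, 3, 0, 0]

Z[0]=20
i=1: i≥r, start 0; Z[1]=0
i=2: i≥r, start 0; Z[2]=0
i=3: i≥r, start 0; Z[3]=6 extend→box=[3,9)
i=4: min(r-i=5, Z[1]=0)=0; Z[4]=0
i=5: min(r-i=4, Z[2]=0)=0; Z[5]=0
i=6: min(r-i=3, Z[3]=6)=3; Z[6]=3
i=7: min(r-i=2, Z[4]=0)=0; Z[7]=0
i=8: min(r-i=1, Z[5]=0)=0; Z[8]=0
i=9: i≥r, start 0; Z[9]=0
i=10: i≥r, start 0; Z[10]=3 extend→box=[10,13)
i=11: min(r-i=2, Z[1]=0)=0; Z[11]=0
i=12: min(r-i=1, Z[2]=0)=0; Z[12]=0
i=13: i≥r, start 0; Z[13]=0
i=14: i≥r, start 0; Z[14]=0
i=15: i≥r, start 0; Z[15]=0
i=16: i≥r, start 0; Z[16]=0
i=17: i≥r, start 0; Z[17]=3 extend→box=[17,20)
i=18: min(r-i=2, Z[1]=0)=0; Z[18]=0
i=19: min(r-i=1, Z[2]=0)=0; Z[19]=0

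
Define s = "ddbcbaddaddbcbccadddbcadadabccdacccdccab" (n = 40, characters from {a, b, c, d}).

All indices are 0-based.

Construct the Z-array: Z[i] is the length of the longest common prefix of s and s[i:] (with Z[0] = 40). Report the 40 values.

[40, 1, 0, 0, 0, 0, 2, 1, 0, 5, 1, 0, 0, 0, 0, 0, 0, 2, 4, 1, 0, 0, 0, 1, 0, 1, 0, 0, 0, 0, 1, 0, 0, 0, 0, 1, 0, 0, 0, 0]

Z[0]=40
i=1: outside box; Z[1]=1 scan→box=[1,2)
i=2: outside box; Z[2]=0
i=3: outside box; Z[3]=0
i=4: outside box; Z[4]=0
i=5: outside box; Z[5]=0
i=6: outside box; Z[6]=2 scan→box=[6,8)
i=7: min(r-i=1, Z[1]=1)=1; Z[7]=1
i=8: outside box; Z[8]=0
i=9: outside box; Z[9]=5 scan→box=[9,14)
i=10: min(r-i=4, Z[1]=1)=1; Z[10]=1
i=11: min(r-i=3, Z[2]=0)=0; Z[11]=0
i=12: min(r-i=2, Z[3]=0)=0; Z[12]=0
i=13: min(r-i=1, Z[4]=0)=0; Z[13]=0
i=14: outside box; Z[14]=0
i=15: outside box; Z[15]=0
i=16: outside box; Z[16]=0
i=17: outside box; Z[17]=2 scan→box=[17,19)
i=18: min(r-i=1, Z[1]=1)=1; Z[18]=4 scan→box=[18,22)
i=19: min(r-i=3, Z[1]=1)=1; Z[19]=1
i=20: min(r-i=2, Z[2]=0)=0; Z[20]=0
i=21: min(r-i=1, Z[3]=0)=0; Z[21]=0
i=22: outside box; Z[22]=0
i=23: outside box; Z[23]=1 scan→box=[23,24)
i=24: outside box; Z[24]=0
i=25: outside box; Z[25]=1 scan→box=[25,26)
i=26: outside box; Z[26]=0
i=27: outside box; Z[27]=0
i=28: outside box; Z[28]=0
i=29: outside box; Z[29]=0
i=30: outside box; Z[30]=1 scan→box=[30,31)
i=31: outside box; Z[31]=0
i=32: outside box; Z[32]=0
i=33: outside box; Z[33]=0
i=34: outside box; Z[34]=0
i=35: outside box; Z[35]=1 scan→box=[35,36)
i=36: outside box; Z[36]=0
i=37: outside box; Z[37]=0
i=38: outside box; Z[38]=0
i=39: outside box; Z[39]=0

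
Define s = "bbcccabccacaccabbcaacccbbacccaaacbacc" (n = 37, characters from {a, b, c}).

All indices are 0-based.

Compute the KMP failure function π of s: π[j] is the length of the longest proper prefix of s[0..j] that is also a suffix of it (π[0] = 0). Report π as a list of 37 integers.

[0, 1, 0, 0, 0, 0, 1, 0, 0, 0, 0, 0, 0, 0, 0, 1, 2, 3, 0, 0, 0, 0, 0, 1, 2, 0, 0, 0, 0, 0, 0, 0, 0, 1, 0, 0, 0]

π[0] = 0
j=1 s[j]='b': π[1]=1 (border 'b')
j=2 s[j]='c': k: 1→0; π[2]=0 (border '')
j=3 s[j]='c': π[3]=0 (border '')
j=4 s[j]='c': π[4]=0 (border '')
j=5 s[j]='a': π[5]=0 (border '')
j=6 s[j]='b': π[6]=1 (border 'b')
j=7 s[j]='c': k: 1→0; π[7]=0 (border '')
j=8 s[j]='c': π[8]=0 (border '')
j=9 s[j]='a': π[9]=0 (border '')
j=10 s[j]='c': π[10]=0 (border '')
j=11 s[j]='a': π[11]=0 (border '')
j=12 s[j]='c': π[12]=0 (border '')
j=13 s[j]='c': π[13]=0 (border '')
j=14 s[j]='a': π[14]=0 (border '')
j=15 s[j]='b': π[15]=1 (border 'b')
j=16 s[j]='b': π[16]=2 (border 'bb')
j=17 s[j]='c': π[17]=3 (border 'bbc')
j=18 s[j]='a': k: 3→0; π[18]=0 (border '')
j=19 s[j]='a': π[19]=0 (border '')
j=20 s[j]='c': π[20]=0 (border '')
j=21 s[j]='c': π[21]=0 (border '')
j=22 s[j]='c': π[22]=0 (border '')
j=23 s[j]='b': π[23]=1 (border 'b')
j=24 s[j]='b': π[24]=2 (border 'bb')
j=25 s[j]='a': k: 2→1→0; π[25]=0 (border '')
j=26 s[j]='c': π[26]=0 (border '')
j=27 s[j]='c': π[27]=0 (border '')
j=28 s[j]='c': π[28]=0 (border '')
j=29 s[j]='a': π[29]=0 (border '')
j=30 s[j]='a': π[30]=0 (border '')
j=31 s[j]='a': π[31]=0 (border '')
j=32 s[j]='c': π[32]=0 (border '')
j=33 s[j]='b': π[33]=1 (border 'b')
j=34 s[j]='a': k: 1→0; π[34]=0 (border '')
j=35 s[j]='c': π[35]=0 (border '')
j=36 s[j]='c': π[36]=0 (border '')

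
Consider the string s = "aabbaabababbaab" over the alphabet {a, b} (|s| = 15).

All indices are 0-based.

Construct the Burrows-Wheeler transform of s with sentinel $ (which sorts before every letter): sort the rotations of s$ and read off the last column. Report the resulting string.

rank  rotation          last
    0  $aabbaabababbaab  b
    1  aab$aabbaabababb  b
    2  aabababbaab$aabb  b
    3  aabbaabababbaab$  $
    4  ab$aabbaabababba  a
    5  abababbaab$aabba  a
    6  ababbaab$aabbaab  b
    7  abbaab$aabbaabab  b
    8  abbaabababbaab$a  a
    9  b$aabbaabababbaa  a
   10  baab$aabbaababab  b
   11  baabababbaab$aab  b
   12  bababbaab$aabbaa  a
   13  babbaab$aabbaaba  a
   14  bbaab$aabbaababa  a
   15  bbaabababbaab$aa  a

bbb$aabbaabbaaaa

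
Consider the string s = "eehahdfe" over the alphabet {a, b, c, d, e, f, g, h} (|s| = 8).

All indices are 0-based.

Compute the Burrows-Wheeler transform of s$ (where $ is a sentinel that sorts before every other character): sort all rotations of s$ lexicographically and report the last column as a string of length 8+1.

ehhf$edea

rank  rotation   last
    0  $eehahdfe  e
    1  ahdfe$eeh  h
    2  dfe$eehah  h
    3  e$eehahdf  f
    4  eehahdfe$  $
    5  ehahdfe$e  e
    6  fe$eehahd  d
    7  hahdfe$ee  e
    8  hdfe$eeha  a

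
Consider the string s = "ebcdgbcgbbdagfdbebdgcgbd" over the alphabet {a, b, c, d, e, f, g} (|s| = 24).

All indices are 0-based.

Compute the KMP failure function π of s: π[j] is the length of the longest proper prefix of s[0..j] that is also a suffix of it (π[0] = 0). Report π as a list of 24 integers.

π[0] = 0
j=1 s[j]='b': π[1]=0 (border '')
j=2 s[j]='c': π[2]=0 (border '')
j=3 s[j]='d': π[3]=0 (border '')
j=4 s[j]='g': π[4]=0 (border '')
j=5 s[j]='b': π[5]=0 (border '')
j=6 s[j]='c': π[6]=0 (border '')
j=7 s[j]='g': π[7]=0 (border '')
j=8 s[j]='b': π[8]=0 (border '')
j=9 s[j]='b': π[9]=0 (border '')
j=10 s[j]='d': π[10]=0 (border '')
j=11 s[j]='a': π[11]=0 (border '')
j=12 s[j]='g': π[12]=0 (border '')
j=13 s[j]='f': π[13]=0 (border '')
j=14 s[j]='d': π[14]=0 (border '')
j=15 s[j]='b': π[15]=0 (border '')
j=16 s[j]='e': π[16]=1 (border 'e')
j=17 s[j]='b': π[17]=2 (border 'eb')
j=18 s[j]='d': k: 2→0; π[18]=0 (border '')
j=19 s[j]='g': π[19]=0 (border '')
j=20 s[j]='c': π[20]=0 (border '')
j=21 s[j]='g': π[21]=0 (border '')
j=22 s[j]='b': π[22]=0 (border '')
j=23 s[j]='d': π[23]=0 (border '')

[0, 0, 0, 0, 0, 0, 0, 0, 0, 0, 0, 0, 0, 0, 0, 0, 1, 2, 0, 0, 0, 0, 0, 0]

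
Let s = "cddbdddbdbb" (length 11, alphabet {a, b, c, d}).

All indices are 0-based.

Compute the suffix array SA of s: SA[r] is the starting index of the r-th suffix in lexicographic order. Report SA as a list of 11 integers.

sorted suffixes:
  #0 SA[0]=10  'b'
  #1 SA[1]=9  'bb'
  #2 SA[2]=7  'bdbb'
  #3 SA[3]=3  'bdddbdbb'
  #4 SA[4]=0  'cddbdddbdbb'
  #5 SA[5]=8  'dbb'
  #6 SA[6]=6  'dbdbb'
  #7 SA[7]=2  'dbdddbdbb'
  #8 SA[8]=5  'ddbdbb'
  #9 SA[9]=1  'ddbdddbdbb'
  #10 SA[10]=4  'dddbdbb'

[10, 9, 7, 3, 0, 8, 6, 2, 5, 1, 4]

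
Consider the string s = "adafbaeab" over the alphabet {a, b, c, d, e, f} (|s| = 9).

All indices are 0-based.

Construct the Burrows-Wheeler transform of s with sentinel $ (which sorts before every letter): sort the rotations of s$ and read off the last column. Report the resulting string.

rank  rotation    last
    0  $adafbaeab  b
    1  ab$adafbae  e
    2  adafbaeab$  $
    3  aeab$adafb  b
    4  afbaeab$ad  d
    5  b$adafbaea  a
    6  baeab$adaf  f
    7  dafbaeab$a  a
    8  eab$adafba  a
    9  fbaeab$ada  a

be$bdafaaa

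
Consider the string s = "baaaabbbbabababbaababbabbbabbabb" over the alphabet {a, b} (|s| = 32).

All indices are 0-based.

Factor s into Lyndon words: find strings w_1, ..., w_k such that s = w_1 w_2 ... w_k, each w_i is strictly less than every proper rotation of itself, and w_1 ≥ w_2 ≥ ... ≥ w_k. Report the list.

emit factor 1: 'b' (i=0, period=1)
emit factor 2: 'aaaabbbbabababbaababbabbbabbabb' (i=1, period=31)

["b", "aaaabbbbabababbaababbabbbabbabb"]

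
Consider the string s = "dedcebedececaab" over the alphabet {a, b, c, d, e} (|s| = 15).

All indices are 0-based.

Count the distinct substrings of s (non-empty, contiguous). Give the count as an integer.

sorted suffixes:
  #0 SA[0]=12  'aab'
  #1 SA[1]=13  'ab'
  #2 SA[2]=14  'b'
  #3 SA[3]=5  'bedececaab'
  #4 SA[4]=11  'caab'
  #5 SA[5]=3  'cebedececaab'
  #6 SA[6]=9  'cecaab'
  #7 SA[7]=2  'dcebedececaab'
  #8 SA[8]=7  'dececaab'
  #9 SA[9]=0  'dedcebedececaab'
  #10 SA[10]=4  'ebedececaab'
  #11 SA[11]=10  'ecaab'
  #12 SA[12]=8  'ececaab'
  #13 SA[13]=1  'edcebedececaab'
  #14 SA[14]=6  'edececaab'

SA = [12, 13, 14, 5, 11, 3, 9, 2, 7, 0, 4, 10, 8, 1, 6]
i: (SA[i-1],SA[i]) lcp shared
  1: (12,13) 1 'a'
  2: (13,14) 0 ''
  3: (14,5) 1 'b'
  4: (5,11) 0 ''
  5: (11,3) 1 'c'
  6: (3,9) 2 'ce'
  7: (9,2) 0 ''
  8: (2,7) 1 'd'
  9: (7,0) 2 'de'
  10: (0,4) 0 ''
  11: (4,10) 1 'e'
  12: (10,8) 2 'ec'
  13: (8,1) 1 'e'
  14: (1,6) 2 'ed'

n(n+1)/2 = 15·16/2 = 120
Σ LCP = 0 + 1 + 0 + 1 + 0 + 1 + 2 + 0 + 1 + 2 + 0 + 1 + 2 + 1 + 2 = 14
distinct = 120 − 14 = 106

106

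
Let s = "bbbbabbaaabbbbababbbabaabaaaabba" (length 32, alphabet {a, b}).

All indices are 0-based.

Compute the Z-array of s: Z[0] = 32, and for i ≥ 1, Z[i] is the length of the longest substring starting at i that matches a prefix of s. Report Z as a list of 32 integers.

Z[0]=32
i=1: outside box; Z[1]=3 scan→box=[1,4)
i=2: min(r-i=2, Z[1]=3)=2; Z[2]=2
i=3: min(r-i=1, Z[2]=2)=1; Z[3]=1
i=4: outside box; Z[4]=0
i=5: outside box; Z[5]=2 scan→box=[5,7)
i=6: min(r-i=1, Z[1]=3)=1; Z[6]=1
i=7: outside box; Z[7]=0
i=8: outside box; Z[8]=0
i=9: outside box; Z[9]=0
i=10: outside box; Z[10]=6 scan→box=[10,16)
i=11: min(r-i=5, Z[1]=3)=3; Z[11]=3
i=12: min(r-i=4, Z[2]=2)=2; Z[12]=2
i=13: min(r-i=3, Z[3]=1)=1; Z[13]=1
i=14: min(r-i=2, Z[4]=0)=0; Z[14]=0
i=15: min(r-i=1, Z[5]=2)=1; Z[15]=1
i=16: outside box; Z[16]=0
i=17: outside box; Z[17]=3 scan→box=[17,20)
i=18: min(r-i=2, Z[1]=3)=2; Z[18]=2
i=19: min(r-i=1, Z[2]=2)=1; Z[19]=1
i=20: outside box; Z[20]=0
i=21: outside box; Z[21]=1 scan→box=[21,22)
i=22: outside box; Z[22]=0
i=23: outside box; Z[23]=0
i=24: outside box; Z[24]=1 scan→box=[24,25)
i=25: outside box; Z[25]=0
i=26: outside box; Z[26]=0
i=27: outside box; Z[27]=0
i=28: outside box; Z[28]=0
i=29: outside box; Z[29]=2 scan→box=[29,31)
i=30: min(r-i=1, Z[1]=3)=1; Z[30]=1
i=31: outside box; Z[31]=0

[32, 3, 2, 1, 0, 2, 1, 0, 0, 0, 6, 3, 2, 1, 0, 1, 0, 3, 2, 1, 0, 1, 0, 0, 1, 0, 0, 0, 0, 2, 1, 0]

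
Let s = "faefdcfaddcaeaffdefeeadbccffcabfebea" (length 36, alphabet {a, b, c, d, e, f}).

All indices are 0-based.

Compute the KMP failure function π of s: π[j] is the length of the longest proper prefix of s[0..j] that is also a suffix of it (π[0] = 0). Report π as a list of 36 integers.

π[0] = 0
j=1 s[j]='a': π[1]=0 (border '')
j=2 s[j]='e': π[2]=0 (border '')
j=3 s[j]='f': π[3]=1 (border 'f')
j=4 s[j]='d': k: 1→0; π[4]=0 (border '')
j=5 s[j]='c': π[5]=0 (border '')
j=6 s[j]='f': π[6]=1 (border 'f')
j=7 s[j]='a': π[7]=2 (border 'fa')
j=8 s[j]='d': k: 2→0; π[8]=0 (border '')
j=9 s[j]='d': π[9]=0 (border '')
j=10 s[j]='c': π[10]=0 (border '')
j=11 s[j]='a': π[11]=0 (border '')
j=12 s[j]='e': π[12]=0 (border '')
j=13 s[j]='a': π[13]=0 (border '')
j=14 s[j]='f': π[14]=1 (border 'f')
j=15 s[j]='f': k: 1→0; π[15]=1 (border 'f')
j=16 s[j]='d': k: 1→0; π[16]=0 (border '')
j=17 s[j]='e': π[17]=0 (border '')
j=18 s[j]='f': π[18]=1 (border 'f')
j=19 s[j]='e': k: 1→0; π[19]=0 (border '')
j=20 s[j]='e': π[20]=0 (border '')
j=21 s[j]='a': π[21]=0 (border '')
j=22 s[j]='d': π[22]=0 (border '')
j=23 s[j]='b': π[23]=0 (border '')
j=24 s[j]='c': π[24]=0 (border '')
j=25 s[j]='c': π[25]=0 (border '')
j=26 s[j]='f': π[26]=1 (border 'f')
j=27 s[j]='f': k: 1→0; π[27]=1 (border 'f')
j=28 s[j]='c': k: 1→0; π[28]=0 (border '')
j=29 s[j]='a': π[29]=0 (border '')
j=30 s[j]='b': π[30]=0 (border '')
j=31 s[j]='f': π[31]=1 (border 'f')
j=32 s[j]='e': k: 1→0; π[32]=0 (border '')
j=33 s[j]='b': π[33]=0 (border '')
j=34 s[j]='e': π[34]=0 (border '')
j=35 s[j]='a': π[35]=0 (border '')

[0, 0, 0, 1, 0, 0, 1, 2, 0, 0, 0, 0, 0, 0, 1, 1, 0, 0, 1, 0, 0, 0, 0, 0, 0, 0, 1, 1, 0, 0, 0, 1, 0, 0, 0, 0]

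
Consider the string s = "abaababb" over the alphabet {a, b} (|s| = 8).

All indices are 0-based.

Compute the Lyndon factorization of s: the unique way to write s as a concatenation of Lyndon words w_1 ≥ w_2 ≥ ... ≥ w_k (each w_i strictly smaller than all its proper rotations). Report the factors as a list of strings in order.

["ab", "aababb"]

emit factor 1: 'ab' (i=0, period=2)
emit factor 2: 'aababb' (i=2, period=6)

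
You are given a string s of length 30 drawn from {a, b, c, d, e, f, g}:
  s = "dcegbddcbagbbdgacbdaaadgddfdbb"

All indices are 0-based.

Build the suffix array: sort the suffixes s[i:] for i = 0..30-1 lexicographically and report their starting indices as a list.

rank | idx | suffix
   0 |  19 | aaadgddfdbb
   1 |  20 | aadgddfdbb
   2 |  15 | acbdaaadgddfdbb
   3 |  21 | adgddfdbb
   4 |   9 | agbbdgacbdaaadgddfdbb
   5 |  29 | b
   6 |   8 | bagbbdgacbdaaadgddfdbb
   7 |  28 | bb
   8 |  11 | bbdgacbdaaadgddfdbb
   9 |  17 | bdaaadgddfdbb
  10 |   4 | bddcbagbbdgacbdaaadgddfdbb
  11 |  12 | bdgacbdaaadgddfdbb
  12 |   7 | cbagbbdgacbdaaadgddfdbb
  13 |  16 | cbdaaadgddfdbb
  14 |   1 | cegbddcbagbbdgacbdaaadgddfdbb
  15 |  18 | daaadgddfdbb
  16 |  27 | dbb
  17 |   6 | dcbagbbdgacbdaaadgddfdbb
  18 |   0 | dcegbddcbagbbdgacbdaaadgddfdbb
  19 |   5 | ddcbagbbdgacbdaaadgddfdbb
  20 |  24 | ddfdbb
  21 |  25 | dfdbb
  22 |  13 | dgacbdaaadgddfdbb
  23 |  22 | dgddfdbb
  24 |   2 | egbddcbagbbdgacbdaaadgddfdbb
  25 |  26 | fdbb
  26 |  14 | gacbdaaadgddfdbb
  27 |  10 | gbbdgacbdaaadgddfdbb
  28 |   3 | gbddcbagbbdgacbdaaadgddfdbb
  29 |  23 | gddfdbb

[19, 20, 15, 21, 9, 29, 8, 28, 11, 17, 4, 12, 7, 16, 1, 18, 27, 6, 0, 5, 24, 25, 13, 22, 2, 26, 14, 10, 3, 23]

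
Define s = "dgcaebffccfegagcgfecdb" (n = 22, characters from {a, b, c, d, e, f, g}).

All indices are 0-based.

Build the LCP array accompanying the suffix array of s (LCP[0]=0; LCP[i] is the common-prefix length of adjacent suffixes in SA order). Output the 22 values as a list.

[0, 1, 0, 1, 0, 1, 1, 1, 1, 0, 1, 0, 1, 1, 0, 1, 2, 1, 0, 1, 2, 1]

sorted suffixes:
  #0 SA[0]=3  'aebffccfegagcgfecdb'
  #1 SA[1]=13  'agcgfecdb'
  #2 SA[2]=21  'b'
  #3 SA[3]=5  'bffccfegagcgfecdb'
  #4 SA[4]=2  'caebffccfegagcgfecdb'
  #5 SA[5]=8  'ccfegagcgfecdb'
  #6 SA[6]=19  'cdb'
  #7 SA[7]=9  'cfegagcgfecdb'
  #8 SA[8]=15  'cgfecdb'
  #9 SA[9]=20  'db'
  #10 SA[10]=0  'dgcaebffccfegagcgfecdb'
  #11 SA[11]=4  'ebffccfegagcgfecdb'
  #12 SA[12]=18  'ecdb'
  #13 SA[13]=11  'egagcgfecdb'
  #14 SA[14]=7  'fccfegagcgfecdb'
  #15 SA[15]=17  'fecdb'
  #16 SA[16]=10  'fegagcgfecdb'
  #17 SA[17]=6  'ffccfegagcgfecdb'
  #18 SA[18]=12  'gagcgfecdb'
  #19 SA[19]=1  'gcaebffccfegagcgfecdb'
  #20 SA[20]=14  'gcgfecdb'
  #21 SA[21]=16  'gfecdb'

SA = [3, 13, 21, 5, 2, 8, 19, 9, 15, 20, 0, 4, 18, 11, 7, 17, 10, 6, 12, 1, 14, 16]
[i] adj suffixes → lcp
  [1] 3/13 → 1 ('a')
  [2] 13/21 → 0 ('')
  [3] 21/5 → 1 ('b')
  [4] 5/2 → 0 ('')
  [5] 2/8 → 1 ('c')
  [6] 8/19 → 1 ('c')
  [7] 19/9 → 1 ('c')
  [8] 9/15 → 1 ('c')
  [9] 15/20 → 0 ('')
  [10] 20/0 → 1 ('d')
  [11] 0/4 → 0 ('')
  [12] 4/18 → 1 ('e')
  [13] 18/11 → 1 ('e')
  [14] 11/7 → 0 ('')
  [15] 7/17 → 1 ('f')
  [16] 17/10 → 2 ('fe')
  [17] 10/6 → 1 ('f')
  [18] 6/12 → 0 ('')
  [19] 12/1 → 1 ('g')
  [20] 1/14 → 2 ('gc')
  [21] 14/16 → 1 ('g')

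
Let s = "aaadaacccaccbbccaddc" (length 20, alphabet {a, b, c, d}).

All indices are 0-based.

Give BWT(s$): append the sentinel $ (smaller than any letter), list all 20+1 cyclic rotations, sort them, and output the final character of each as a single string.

rank  rotation               last
    0  $aaadaacccaccbbccaddc  c
    1  aaadaacccaccbbccaddc$  $
    2  aacccaccbbccaddc$aaad  d
    3  aadaacccaccbbccaddc$a  a
    4  accbbccaddc$aaadaaccc  c
    5  acccaccbbccaddc$aaada  a
    6  adaacccaccbbccaddc$aa  a
    7  addc$aaadaacccaccbbcc  c
    8  bbccaddc$aaadaacccacc  c
    9  bccaddc$aaadaacccaccb  b
   10  c$aaadaacccaccbbccadd  d
   11  caccbbccaddc$aaadaacc  c
   12  caddc$aaadaacccaccbbc  c
   13  cbbccaddc$aaadaacccac  c
   14  ccaccbbccaddc$aaadaac  c
   15  ccaddc$aaadaacccaccbb  b
   16  ccbbccaddc$aaadaaccca  a
   17  cccaccbbccaddc$aaadaa  a
   18  daacccaccbbccaddc$aaa  a
   19  dc$aaadaacccaccbbccad  d
   20  ddc$aaadaacccaccbbcca  a

c$dacaaccbdccccbaaada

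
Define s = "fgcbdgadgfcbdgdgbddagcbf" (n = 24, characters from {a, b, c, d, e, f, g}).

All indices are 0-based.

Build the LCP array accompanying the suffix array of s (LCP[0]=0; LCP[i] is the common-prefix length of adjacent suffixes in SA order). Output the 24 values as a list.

[0, 1, 0, 2, 3, 1, 0, 4, 2, 0, 1, 1, 2, 2, 2, 0, 1, 1, 0, 1, 1, 3, 1, 1]

sorted suffixes:
  #0 SA[0]=6  'adgfcbdgdgbddagcbf'
  #1 SA[1]=19  'agcbf'
  #2 SA[2]=16  'bddagcbf'
  #3 SA[3]=3  'bdgadgfcbdgdgbddagcbf'
  #4 SA[4]=11  'bdgdgbddagcbf'
  #5 SA[5]=22  'bf'
  #6 SA[6]=2  'cbdgadgfcbdgdgbddagcbf'
  #7 SA[7]=10  'cbdgdgbddagcbf'
  #8 SA[8]=21  'cbf'
  #9 SA[9]=18  'dagcbf'
  #10 SA[10]=17  'ddagcbf'
  #11 SA[11]=4  'dgadgfcbdgdgbddagcbf'
  #12 SA[12]=14  'dgbddagcbf'
  #13 SA[13]=12  'dgdgbddagcbf'
  #14 SA[14]=7  'dgfcbdgdgbddagcbf'
  #15 SA[15]=23  'f'
  #16 SA[16]=9  'fcbdgdgbddagcbf'
  #17 SA[17]=0  'fgcbdgadgfcbdgdgbddagcbf'
  #18 SA[18]=5  'gadgfcbdgdgbddagcbf'
  #19 SA[19]=15  'gbddagcbf'
  #20 SA[20]=1  'gcbdgadgfcbdgdgbddagcbf'
  #21 SA[21]=20  'gcbf'
  #22 SA[22]=13  'gdgbddagcbf'
  #23 SA[23]=8  'gfcbdgdgbddagcbf'

SA = [6, 19, 16, 3, 11, 22, 2, 10, 21, 18, 17, 4, 14, 12, 7, 23, 9, 0, 5, 15, 1, 20, 13, 8]
rank  pair      lcp
   1  s[6:],s[19:]  1  'a'
   2  s[19:],s[16:]  0  ''
   3  s[16:],s[3:]  2  'bd'
   4  s[3:],s[11:]  3  'bdg'
   5  s[11:],s[22:]  1  'b'
   6  s[22:],s[2:]  0  ''
   7  s[2:],s[10:]  4  'cbdg'
   8  s[10:],s[21:]  2  'cb'
   9  s[21:],s[18:]  0  ''
  10  s[18:],s[17:]  1  'd'
  11  s[17:],s[4:]  1  'd'
  12  s[4:],s[14:]  2  'dg'
  13  s[14:],s[12:]  2  'dg'
  14  s[12:],s[7:]  2  'dg'
  15  s[7:],s[23:]  0  ''
  16  s[23:],s[9:]  1  'f'
  17  s[9:],s[0:]  1  'f'
  18  s[0:],s[5:]  0  ''
  19  s[5:],s[15:]  1  'g'
  20  s[15:],s[1:]  1  'g'
  21  s[1:],s[20:]  3  'gcb'
  22  s[20:],s[13:]  1  'g'
  23  s[13:],s[8:]  1  'g'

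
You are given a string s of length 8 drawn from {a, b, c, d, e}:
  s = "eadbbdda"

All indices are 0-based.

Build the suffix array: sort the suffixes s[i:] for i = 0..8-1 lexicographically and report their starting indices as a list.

[7, 1, 3, 4, 6, 2, 5, 0]

rank→(start, suffix):
  0 → (7, 'a')
  1 → (1, 'adbbdda')
  2 → (3, 'bbdda')
  3 → (4, 'bdda')
  4 → (6, 'da')
  5 → (2, 'dbbdda')
  6 → (5, 'dda')
  7 → (0, 'eadbbdda')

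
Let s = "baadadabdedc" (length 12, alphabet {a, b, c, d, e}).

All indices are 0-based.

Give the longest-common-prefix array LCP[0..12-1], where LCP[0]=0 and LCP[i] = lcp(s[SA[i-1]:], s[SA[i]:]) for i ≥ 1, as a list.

[0, 1, 1, 3, 0, 1, 0, 0, 2, 1, 1, 0]

rank→(start, suffix):
  0 → (1, 'aadadabdedc')
  1 → (6, 'abdedc')
  2 → (4, 'adabdedc')
  3 → (2, 'adadabdedc')
  4 → (0, 'baadadabdedc')
  5 → (7, 'bdedc')
  6 → (11, 'c')
  7 → (5, 'dabdedc')
  8 → (3, 'dadabdedc')
  9 → (10, 'dc')
  10 → (8, 'dedc')
  11 → (9, 'edc')

SA = [1, 6, 4, 2, 0, 7, 11, 5, 3, 10, 8, 9]
i: (SA[i-1],SA[i]) lcp shared
  1: (1,6) 1 'a'
  2: (6,4) 1 'a'
  3: (4,2) 3 'ada'
  4: (2,0) 0 ''
  5: (0,7) 1 'b'
  6: (7,11) 0 ''
  7: (11,5) 0 ''
  8: (5,3) 2 'da'
  9: (3,10) 1 'd'
  10: (10,8) 1 'd'
  11: (8,9) 0 ''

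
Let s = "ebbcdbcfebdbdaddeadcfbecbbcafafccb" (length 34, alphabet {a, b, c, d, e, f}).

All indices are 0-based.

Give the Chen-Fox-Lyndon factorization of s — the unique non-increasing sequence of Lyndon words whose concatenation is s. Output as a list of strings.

emit factor 1: 'e' (i=0, period=1)
emit factor 2: 'bbcdbcfebdbd' (i=1, period=12)
emit factor 3: 'adde' (i=13, period=4)
emit factor 4: 'adcfbecbbcafafccb' (i=17, period=17)

["e", "bbcdbcfebdbd", "adde", "adcfbecbbcafafccb"]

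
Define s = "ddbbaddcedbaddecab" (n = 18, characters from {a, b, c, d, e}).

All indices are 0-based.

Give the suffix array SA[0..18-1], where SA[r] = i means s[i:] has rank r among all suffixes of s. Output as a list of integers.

[16, 4, 11, 17, 3, 10, 2, 15, 7, 9, 1, 6, 0, 5, 12, 13, 14, 8]

rank | idx | suffix
   0 |  16 | ab
   1 |   4 | addcedbaddecab
   2 |  11 | addecab
   3 |  17 | b
   4 |   3 | baddcedbaddecab
   5 |  10 | baddecab
   6 |   2 | bbaddcedbaddecab
   7 |  15 | cab
   8 |   7 | cedbaddecab
   9 |   9 | dbaddecab
  10 |   1 | dbbaddcedbaddecab
  11 |   6 | dcedbaddecab
  12 |   0 | ddbbaddcedbaddecab
  13 |   5 | ddcedbaddecab
  14 |  12 | ddecab
  15 |  13 | decab
  16 |  14 | ecab
  17 |   8 | edbaddecab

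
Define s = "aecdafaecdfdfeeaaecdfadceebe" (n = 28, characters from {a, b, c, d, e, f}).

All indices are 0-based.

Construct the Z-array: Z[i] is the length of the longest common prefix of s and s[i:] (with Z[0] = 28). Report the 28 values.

Z[0]=28
i=1: i≥r, start 0; Z[1]=0
i=2: i≥r, start 0; Z[2]=0
i=3: i≥r, start 0; Z[3]=0
i=4: i≥r, start 0; Z[4]=1 grow→box=[4,5)
i=5: i≥r, start 0; Z[5]=0
i=6: i≥r, start 0; Z[6]=4 grow→box=[6,10)
i=7: min(r-i=3, Z[1]=0)=0; Z[7]=0
i=8: min(r-i=2, Z[2]=0)=0; Z[8]=0
i=9: min(r-i=1, Z[3]=0)=0; Z[9]=0
i=10: i≥r, start 0; Z[10]=0
i=11: i≥r, start 0; Z[11]=0
i=12: i≥r, start 0; Z[12]=0
i=13: i≥r, start 0; Z[13]=0
i=14: i≥r, start 0; Z[14]=0
i=15: i≥r, start 0; Z[15]=1 grow→box=[15,16)
i=16: i≥r, start 0; Z[16]=4 grow→box=[16,20)
i=17: min(r-i=3, Z[1]=0)=0; Z[17]=0
i=18: min(r-i=2, Z[2]=0)=0; Z[18]=0
i=19: min(r-i=1, Z[3]=0)=0; Z[19]=0
i=20: i≥r, start 0; Z[20]=0
i=21: i≥r, start 0; Z[21]=1 grow→box=[21,22)
i=22: i≥r, start 0; Z[22]=0
i=23: i≥r, start 0; Z[23]=0
i=24: i≥r, start 0; Z[24]=0
i=25: i≥r, start 0; Z[25]=0
i=26: i≥r, start 0; Z[26]=0
i=27: i≥r, start 0; Z[27]=0

[28, 0, 0, 0, 1, 0, 4, 0, 0, 0, 0, 0, 0, 0, 0, 1, 4, 0, 0, 0, 0, 1, 0, 0, 0, 0, 0, 0]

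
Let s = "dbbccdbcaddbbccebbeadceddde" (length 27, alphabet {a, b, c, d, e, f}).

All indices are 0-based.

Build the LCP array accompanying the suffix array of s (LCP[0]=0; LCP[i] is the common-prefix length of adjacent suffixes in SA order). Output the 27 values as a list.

rank→(start, suffix):
  0 → (19, 'adceddde')
  1 → (8, 'addbbccebbeadceddde')
  2 → (1, 'bbccdbcaddbbccebbeadceddde')
  3 → (11, 'bbccebbeadceddde')
  4 → (16, 'bbeadceddde')
  5 → (6, 'bcaddbbccebbeadceddde')
  6 → (2, 'bccdbcaddbbccebbeadceddde')
  7 → (12, 'bccebbeadceddde')
  8 → (17, 'beadceddde')
  9 → (7, 'caddbbccebbeadceddde')
  10 → (3, 'ccdbcaddbbccebbeadceddde')
  11 → (13, 'ccebbeadceddde')
  12 → (4, 'cdbcaddbbccebbeadceddde')
  13 → (14, 'cebbeadceddde')
  14 → (21, 'ceddde')
  15 → (0, 'dbbccdbcaddbbccebbeadceddde')
  16 → (10, 'dbbccebbeadceddde')
  17 → (5, 'dbcaddbbccebbeadceddde')
  18 → (20, 'dceddde')
  19 → (9, 'ddbbccebbeadceddde')
  20 → (23, 'ddde')
  21 → (24, 'dde')
  22 → (25, 'de')
  23 → (26, 'e')
  24 → (18, 'eadceddde')
  25 → (15, 'ebbeadceddde')
  26 → (22, 'eddde')

SA = [19, 8, 1, 11, 16, 6, 2, 12, 17, 7, 3, 13, 4, 14, 21, 0, 10, 5, 20, 9, 23, 24, 25, 26, 18, 15, 22]
i: (SA[i-1],SA[i]) lcp shared
  1: (19,8) 2 'ad'
  2: (8,1) 0 ''
  3: (1,11) 4 'bbcc'
  4: (11,16) 2 'bb'
  5: (16,6) 1 'b'
  6: (6,2) 2 'bc'
  7: (2,12) 3 'bcc'
  8: (12,17) 1 'b'
  9: (17,7) 0 ''
  10: (7,3) 1 'c'
  11: (3,13) 2 'cc'
  12: (13,4) 1 'c'
  13: (4,14) 1 'c'
  14: (14,21) 2 'ce'
  15: (21,0) 0 ''
  16: (0,10) 5 'dbbcc'
  17: (10,5) 2 'db'
  18: (5,20) 1 'd'
  19: (20,9) 1 'd'
  20: (9,23) 2 'dd'
  21: (23,24) 2 'dd'
  22: (24,25) 1 'd'
  23: (25,26) 0 ''
  24: (26,18) 1 'e'
  25: (18,15) 1 'e'
  26: (15,22) 1 'e'

[0, 2, 0, 4, 2, 1, 2, 3, 1, 0, 1, 2, 1, 1, 2, 0, 5, 2, 1, 1, 2, 2, 1, 0, 1, 1, 1]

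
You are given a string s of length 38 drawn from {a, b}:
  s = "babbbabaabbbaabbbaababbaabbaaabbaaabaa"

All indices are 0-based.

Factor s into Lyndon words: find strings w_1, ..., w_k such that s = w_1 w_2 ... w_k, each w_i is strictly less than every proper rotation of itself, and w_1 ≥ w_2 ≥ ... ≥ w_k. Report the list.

["b", "abbb", "ab", "aabbb", "aabbb", "aababbaabb", "aaabb", "aaab", "a", "a"]

emit factor 1: 'b' (i=0, period=1)
emit factor 2: 'abbb' (i=1, period=4)
emit factor 3: 'ab' (i=5, period=2)
emit factor 4: 'aabbb' (i=7, period=5)
emit factor 5: 'aabbb' (i=12, period=5)
emit factor 6: 'aababbaabb' (i=17, period=10)
emit factor 7: 'aaabb' (i=27, period=5)
emit factor 8: 'aaab' (i=32, period=4)
emit factor 9: 'a' (i=36, period=1)
emit factor 10: 'a' (i=37, period=1)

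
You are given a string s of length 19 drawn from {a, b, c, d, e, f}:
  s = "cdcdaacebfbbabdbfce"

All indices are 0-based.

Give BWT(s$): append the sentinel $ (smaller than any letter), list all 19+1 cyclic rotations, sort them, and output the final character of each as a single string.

edbabfaedd$facbcccbb

rank  rotation              last
    0  $cdcdaacebfbbabdbfce  e
    1  aacebfbbabdbfce$cdcd  d
    2  abdbfce$cdcdaacebfbb  b
    3  acebfbbabdbfce$cdcda  a
    4  babdbfce$cdcdaacebfb  b
    5  bbabdbfce$cdcdaacebf  f
    6  bdbfce$cdcdaacebfbba  a
    7  bfbbabdbfce$cdcdaace  e
    8  bfce$cdcdaacebfbbabd  d
    9  cdaacebfbbabdbfce$cd  d
   10  cdcdaacebfbbabdbfce$  $
   11  ce$cdcdaacebfbbabdbf  f
   12  cebfbbabdbfce$cdcdaa  a
   13  daacebfbbabdbfce$cdc  c
   14  dbfce$cdcdaacebfbbab  b
   15  dcdaacebfbbabdbfce$c  c
   16  e$cdcdaacebfbbabdbfc  c
   17  ebfbbabdbfce$cdcdaac  c
   18  fbbabdbfce$cdcdaaceb  b
   19  fce$cdcdaacebfbbabdb  b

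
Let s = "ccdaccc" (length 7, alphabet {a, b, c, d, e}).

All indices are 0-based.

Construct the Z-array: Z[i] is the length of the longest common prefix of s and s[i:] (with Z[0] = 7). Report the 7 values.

[7, 1, 0, 0, 2, 2, 1]

Z[0]=7
i=1: fresh scan; Z[1]=1 extend→box=[1,2)
i=2: fresh scan; Z[2]=0
i=3: fresh scan; Z[3]=0
i=4: fresh scan; Z[4]=2 extend→box=[4,6)
i=5: min(r-i=1, Z[1]=1)=1; Z[5]=2 extend→box=[5,7)
i=6: min(r-i=1, Z[1]=1)=1; Z[6]=1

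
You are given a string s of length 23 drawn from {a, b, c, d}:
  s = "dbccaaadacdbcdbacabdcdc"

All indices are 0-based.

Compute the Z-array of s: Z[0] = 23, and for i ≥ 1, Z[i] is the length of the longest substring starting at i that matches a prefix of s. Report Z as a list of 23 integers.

Z[0]=23
i=1: outside box; Z[1]=0
i=2: outside box; Z[2]=0
i=3: outside box; Z[3]=0
i=4: outside box; Z[4]=0
i=5: outside box; Z[5]=0
i=6: outside box; Z[6]=0
i=7: outside box; Z[7]=1 scan→box=[7,8)
i=8: outside box; Z[8]=0
i=9: outside box; Z[9]=0
i=10: outside box; Z[10]=3 scan→box=[10,13)
i=11: min(r-i=2, Z[1]=0)=0; Z[11]=0
i=12: min(r-i=1, Z[2]=0)=0; Z[12]=0
i=13: outside box; Z[13]=2 scan→box=[13,15)
i=14: min(r-i=1, Z[1]=0)=0; Z[14]=0
i=15: outside box; Z[15]=0
i=16: outside box; Z[16]=0
i=17: outside box; Z[17]=0
i=18: outside box; Z[18]=0
i=19: outside box; Z[19]=1 scan→box=[19,20)
i=20: outside box; Z[20]=0
i=21: outside box; Z[21]=1 scan→box=[21,22)
i=22: outside box; Z[22]=0

[23, 0, 0, 0, 0, 0, 0, 1, 0, 0, 3, 0, 0, 2, 0, 0, 0, 0, 0, 1, 0, 1, 0]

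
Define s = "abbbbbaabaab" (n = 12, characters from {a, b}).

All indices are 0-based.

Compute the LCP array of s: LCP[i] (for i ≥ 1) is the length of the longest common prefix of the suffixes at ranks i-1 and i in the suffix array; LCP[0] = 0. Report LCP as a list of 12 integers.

rank→(start, suffix):
  0 → (9, 'aab')
  1 → (6, 'aabaab')
  2 → (10, 'ab')
  3 → (7, 'abaab')
  4 → (0, 'abbbbbaabaab')
  5 → (11, 'b')
  6 → (8, 'baab')
  7 → (5, 'baabaab')
  8 → (4, 'bbaabaab')
  9 → (3, 'bbbaabaab')
  10 → (2, 'bbbbaabaab')
  11 → (1, 'bbbbbaabaab')

SA = [9, 6, 10, 7, 0, 11, 8, 5, 4, 3, 2, 1]
rank  pair      lcp
   1  s[9:],s[6:]  3  'aab'
   2  s[6:],s[10:]  1  'a'
   3  s[10:],s[7:]  2  'ab'
   4  s[7:],s[0:]  2  'ab'
   5  s[0:],s[11:]  0  ''
   6  s[11:],s[8:]  1  'b'
   7  s[8:],s[5:]  4  'baab'
   8  s[5:],s[4:]  1  'b'
   9  s[4:],s[3:]  2  'bb'
  10  s[3:],s[2:]  3  'bbb'
  11  s[2:],s[1:]  4  'bbbb'

[0, 3, 1, 2, 2, 0, 1, 4, 1, 2, 3, 4]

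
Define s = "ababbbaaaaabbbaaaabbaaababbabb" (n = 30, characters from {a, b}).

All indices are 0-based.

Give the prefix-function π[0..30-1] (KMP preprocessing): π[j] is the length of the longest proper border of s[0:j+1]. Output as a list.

π[0] = 0
j=1 s[j]='b': π[1]=0 (border '')
j=2 s[j]='a': π[2]=1 (border 'a')
j=3 s[j]='b': π[3]=2 (border 'ab')
j=4 s[j]='b': k: 2→0; π[4]=0 (border '')
j=5 s[j]='b': π[5]=0 (border '')
j=6 s[j]='a': π[6]=1 (border 'a')
j=7 s[j]='a': k: 1→0; π[7]=1 (border 'a')
j=8 s[j]='a': k: 1→0; π[8]=1 (border 'a')
j=9 s[j]='a': k: 1→0; π[9]=1 (border 'a')
j=10 s[j]='a': k: 1→0; π[10]=1 (border 'a')
j=11 s[j]='b': π[11]=2 (border 'ab')
j=12 s[j]='b': k: 2→0; π[12]=0 (border '')
j=13 s[j]='b': π[13]=0 (border '')
j=14 s[j]='a': π[14]=1 (border 'a')
j=15 s[j]='a': k: 1→0; π[15]=1 (border 'a')
j=16 s[j]='a': k: 1→0; π[16]=1 (border 'a')
j=17 s[j]='a': k: 1→0; π[17]=1 (border 'a')
j=18 s[j]='b': π[18]=2 (border 'ab')
j=19 s[j]='b': k: 2→0; π[19]=0 (border '')
j=20 s[j]='a': π[20]=1 (border 'a')
j=21 s[j]='a': k: 1→0; π[21]=1 (border 'a')
j=22 s[j]='a': k: 1→0; π[22]=1 (border 'a')
j=23 s[j]='b': π[23]=2 (border 'ab')
j=24 s[j]='a': π[24]=3 (border 'aba')
j=25 s[j]='b': π[25]=4 (border 'abab')
j=26 s[j]='b': π[26]=5 (border 'ababb')
j=27 s[j]='a': k: 5→0; π[27]=1 (border 'a')
j=28 s[j]='b': π[28]=2 (border 'ab')
j=29 s[j]='b': k: 2→0; π[29]=0 (border '')

[0, 0, 1, 2, 0, 0, 1, 1, 1, 1, 1, 2, 0, 0, 1, 1, 1, 1, 2, 0, 1, 1, 1, 2, 3, 4, 5, 1, 2, 0]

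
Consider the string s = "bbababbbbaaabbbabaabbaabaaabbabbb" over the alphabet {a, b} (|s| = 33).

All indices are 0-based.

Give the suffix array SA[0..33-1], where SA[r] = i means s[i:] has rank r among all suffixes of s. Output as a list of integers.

[24, 9, 21, 17, 25, 10, 22, 15, 2, 18, 26, 29, 11, 4, 32, 23, 8, 20, 16, 14, 1, 28, 3, 31, 7, 19, 13, 0, 27, 30, 6, 12, 5]

rank→(start, suffix):
  0 → (24, 'aaabbabbb')
  1 → (9, 'aaabbbabaabbaabaaabbabbb')
  2 → (21, 'aabaaabbabbb')
  3 → (17, 'aabbaabaaabbabbb')
  4 → (25, 'aabbabbb')
  5 → (10, 'aabbbabaabbaabaaabbabbb')
  6 → (22, 'abaaabbabbb')
  7 → (15, 'abaabbaabaaabbabbb')
  8 → (2, 'ababbbbaaabbbabaabbaabaaabbabbb')
  9 → (18, 'abbaabaaabbabbb')
  10 → (26, 'abbabbb')
  11 → (29, 'abbb')
  12 → (11, 'abbbabaabbaabaaabbabbb')
  13 → (4, 'abbbbaaabbbabaabbaabaaabbabbb')
  14 → (32, 'b')
  15 → (23, 'baaabbabbb')
  16 → (8, 'baaabbbabaabbaabaaabbabbb')
  17 → (20, 'baabaaabbabbb')
  18 → (16, 'baabbaabaaabbabbb')
  19 → (14, 'babaabbaabaaabbabbb')
  20 → (1, 'bababbbbaaabbbabaabbaabaaabbabbb')
  21 → (28, 'babbb')
  22 → (3, 'babbbbaaabbbabaabbaabaaabbabbb')
  23 → (31, 'bb')
  24 → (7, 'bbaaabbbabaabbaabaaabbabbb')
  25 → (19, 'bbaabaaabbabbb')
  26 → (13, 'bbabaabbaabaaabbabbb')
  27 → (0, 'bbababbbbaaabbbabaabbaabaaabbabbb')
  28 → (27, 'bbabbb')
  29 → (30, 'bbb')
  30 → (6, 'bbbaaabbbabaabbaabaaabbabbb')
  31 → (12, 'bbbabaabbaabaaabbabbb')
  32 → (5, 'bbbbaaabbbabaabbaabaaabbabbb')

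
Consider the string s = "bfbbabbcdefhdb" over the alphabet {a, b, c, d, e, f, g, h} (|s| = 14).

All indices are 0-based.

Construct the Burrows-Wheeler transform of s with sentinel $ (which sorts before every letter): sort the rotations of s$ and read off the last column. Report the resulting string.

rank  rotation         last
    0  $bfbbabbcdefhdb  b
    1  abbcdefhdb$bfbb  b
    2  b$bfbbabbcdefhd  d
    3  babbcdefhdb$bfb  b
    4  bbabbcdefhdb$bf  f
    5  bbcdefhdb$bfbba  a
    6  bcdefhdb$bfbbab  b
    7  bfbbabbcdefhdb$  $
    8  cdefhdb$bfbbabb  b
    9  db$bfbbabbcdefh  h
   10  defhdb$bfbbabbc  c
   11  efhdb$bfbbabbcd  d
   12  fbbabbcdefhdb$b  b
   13  fhdb$bfbbabbcde  e
   14  hdb$bfbbabbcdef  f

bbdbfab$bhcdbef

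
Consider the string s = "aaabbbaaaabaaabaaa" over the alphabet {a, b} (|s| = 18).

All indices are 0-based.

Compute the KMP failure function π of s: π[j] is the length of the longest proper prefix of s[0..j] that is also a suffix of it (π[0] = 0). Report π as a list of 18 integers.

[0, 1, 2, 0, 0, 0, 1, 2, 3, 3, 4, 1, 2, 3, 4, 1, 2, 3]

π[0] = 0
j=1 s[j]='a': π[1]=1 (border 'a')
j=2 s[j]='a': π[2]=2 (border 'aa')
j=3 s[j]='b': k: 2→1→0; π[3]=0 (border '')
j=4 s[j]='b': π[4]=0 (border '')
j=5 s[j]='b': π[5]=0 (border '')
j=6 s[j]='a': π[6]=1 (border 'a')
j=7 s[j]='a': π[7]=2 (border 'aa')
j=8 s[j]='a': π[8]=3 (border 'aaa')
j=9 s[j]='a': k: 3→2; π[9]=3 (border 'aaa')
j=10 s[j]='b': π[10]=4 (border 'aaab')
j=11 s[j]='a': k: 4→0; π[11]=1 (border 'a')
j=12 s[j]='a': π[12]=2 (border 'aa')
j=13 s[j]='a': π[13]=3 (border 'aaa')
j=14 s[j]='b': π[14]=4 (border 'aaab')
j=15 s[j]='a': k: 4→0; π[15]=1 (border 'a')
j=16 s[j]='a': π[16]=2 (border 'aa')
j=17 s[j]='a': π[17]=3 (border 'aaa')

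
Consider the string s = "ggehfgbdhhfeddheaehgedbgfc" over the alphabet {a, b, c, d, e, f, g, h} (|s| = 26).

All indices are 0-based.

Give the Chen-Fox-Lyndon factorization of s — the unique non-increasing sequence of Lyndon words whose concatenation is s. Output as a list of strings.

["g", "g", "ehfg", "bdhhfeddhe", "aehgedbgfc"]

emit factor 1: 'g' (i=0, period=1)
emit factor 2: 'g' (i=1, period=1)
emit factor 3: 'ehfg' (i=2, period=4)
emit factor 4: 'bdhhfeddhe' (i=6, period=10)
emit factor 5: 'aehgedbgfc' (i=16, period=10)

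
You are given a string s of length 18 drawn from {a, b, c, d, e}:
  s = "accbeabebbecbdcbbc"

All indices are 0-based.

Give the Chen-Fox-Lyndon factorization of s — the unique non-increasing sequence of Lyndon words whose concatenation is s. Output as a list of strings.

["accbe", "abebbecbdcbbc"]

emit factor 1: 'accbe' (i=0, period=5)
emit factor 2: 'abebbecbdcbbc' (i=5, period=13)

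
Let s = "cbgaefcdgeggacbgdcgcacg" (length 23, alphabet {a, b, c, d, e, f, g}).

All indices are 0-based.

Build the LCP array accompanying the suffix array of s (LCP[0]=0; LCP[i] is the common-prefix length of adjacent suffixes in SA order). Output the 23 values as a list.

rank | idx | suffix
   0 |  12 | acbgdcgcacg
   1 |  20 | acg
   2 |   3 | aefcdgeggacbgdcgcacg
   3 |   1 | bgaefcdgeggacbgdcgcacg
   4 |  14 | bgdcgcacg
   5 |  19 | cacg
   6 |   0 | cbgaefcdgeggacbgdcgcacg
   7 |  13 | cbgdcgcacg
   8 |   6 | cdgeggacbgdcgcacg
   9 |  21 | cg
  10 |  17 | cgcacg
  11 |  16 | dcgcacg
  12 |   7 | dgeggacbgdcgcacg
  13 |   4 | efcdgeggacbgdcgcacg
  14 |   9 | eggacbgdcgcacg
  15 |   5 | fcdgeggacbgdcgcacg
  16 |  22 | g
  17 |  11 | gacbgdcgcacg
  18 |   2 | gaefcdgeggacbgdcgcacg
  19 |  18 | gcacg
  20 |  15 | gdcgcacg
  21 |   8 | geggacbgdcgcacg
  22 |  10 | ggacbgdcgcacg

SA = [12, 20, 3, 1, 14, 19, 0, 13, 6, 21, 17, 16, 7, 4, 9, 5, 22, 11, 2, 18, 15, 8, 10]
[i] adj suffixes → lcp
  [1] 12/20 → 2 ('ac')
  [2] 20/3 → 1 ('a')
  [3] 3/1 → 0 ('')
  [4] 1/14 → 2 ('bg')
  [5] 14/19 → 0 ('')
  [6] 19/0 → 1 ('c')
  [7] 0/13 → 3 ('cbg')
  [8] 13/6 → 1 ('c')
  [9] 6/21 → 1 ('c')
  [10] 21/17 → 2 ('cg')
  [11] 17/16 → 0 ('')
  [12] 16/7 → 1 ('d')
  [13] 7/4 → 0 ('')
  [14] 4/9 → 1 ('e')
  [15] 9/5 → 0 ('')
  [16] 5/22 → 0 ('')
  [17] 22/11 → 1 ('g')
  [18] 11/2 → 2 ('ga')
  [19] 2/18 → 1 ('g')
  [20] 18/15 → 1 ('g')
  [21] 15/8 → 1 ('g')
  [22] 8/10 → 1 ('g')

[0, 2, 1, 0, 2, 0, 1, 3, 1, 1, 2, 0, 1, 0, 1, 0, 0, 1, 2, 1, 1, 1, 1]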